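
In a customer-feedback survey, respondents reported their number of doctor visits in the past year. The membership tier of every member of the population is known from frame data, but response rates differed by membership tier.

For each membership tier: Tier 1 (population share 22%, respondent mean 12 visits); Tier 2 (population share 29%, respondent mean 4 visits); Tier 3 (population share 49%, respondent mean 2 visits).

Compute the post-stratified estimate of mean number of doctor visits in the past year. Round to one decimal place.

4.8

Post-stratification weights by population share, not respondent share:
  Tier 1: 0.22 × 12 = 2.64
  Tier 2: 0.29 × 4 = 1.16
  Tier 3: 0.49 × 2 = 0.98
Post-stratified estimate = 4.78 → 4.8.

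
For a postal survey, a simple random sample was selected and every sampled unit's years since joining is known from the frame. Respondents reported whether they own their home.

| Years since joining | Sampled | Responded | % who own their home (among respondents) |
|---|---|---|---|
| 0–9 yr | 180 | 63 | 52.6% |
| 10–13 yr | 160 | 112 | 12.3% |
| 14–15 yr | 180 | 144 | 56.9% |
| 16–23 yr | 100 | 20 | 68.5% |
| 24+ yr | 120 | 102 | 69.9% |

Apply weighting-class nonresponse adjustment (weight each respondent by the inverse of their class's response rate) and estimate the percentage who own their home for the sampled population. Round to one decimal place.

49.9%

Response rates by class: 0–9 yr 63/180 = 35%, 10–13 yr 112/160 = 70%, 14–15 yr 144/180 = 80%, 16–23 yr 20/100 = 20%, 24+ yr 102/120 = 85%.
With weight = n_sampled/n_responded per class, the weighted class total is n_sampled:
  0–9 yr: 180 × 52.6 = 9468
  10–13 yr: 160 × 12.3 = 1968
  14–15 yr: 180 × 56.9 = 10,242
  16–23 yr: 100 × 68.5 = 6850
  24+ yr: 120 × 69.9 = 8388
Adjusted estimate = 36,916 / 740 = 49.8865 → 49.9%.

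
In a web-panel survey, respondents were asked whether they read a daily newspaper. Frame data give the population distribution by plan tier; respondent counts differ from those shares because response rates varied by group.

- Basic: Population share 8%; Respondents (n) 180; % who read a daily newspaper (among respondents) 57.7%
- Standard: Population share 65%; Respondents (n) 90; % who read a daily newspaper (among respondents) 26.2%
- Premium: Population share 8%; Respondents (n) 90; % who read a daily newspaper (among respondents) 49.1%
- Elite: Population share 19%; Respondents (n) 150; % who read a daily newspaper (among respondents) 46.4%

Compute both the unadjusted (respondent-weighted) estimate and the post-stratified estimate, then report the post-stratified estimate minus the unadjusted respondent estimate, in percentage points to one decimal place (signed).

Unadjusted (pooled respondent) estimate weights by respondent counts:
  (180/510)×57.7 + (90/510)×26.2 + (90/510)×49.1 + (150/510)×46.4 = 47.3%
Post-stratifying to population shares instead:
  0.08×57.7 + 0.65×26.2 + 0.08×49.1 + 0.19×46.4 = 34.39%
Difference = 34.39 − 47.3 = -12.91 pp.

-12.9 percentage points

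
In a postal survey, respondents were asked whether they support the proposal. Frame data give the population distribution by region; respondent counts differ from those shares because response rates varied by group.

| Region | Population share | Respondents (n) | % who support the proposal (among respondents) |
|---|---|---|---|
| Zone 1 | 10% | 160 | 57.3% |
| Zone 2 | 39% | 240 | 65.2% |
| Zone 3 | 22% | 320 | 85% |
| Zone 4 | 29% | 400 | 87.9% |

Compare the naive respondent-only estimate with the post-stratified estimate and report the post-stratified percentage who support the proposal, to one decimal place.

75.3%

Naive respondent-only estimate (weights = respondent counts):
  (160/1120)×57.3 + (240/1120)×65.2 + (320/1120)×85 + (400/1120)×87.9 = 77.8357%
Post-stratified estimate weights by population shares:
  0.1×57.3 + 0.39×65.2 + 0.22×85 + 0.29×87.9 = 75.349%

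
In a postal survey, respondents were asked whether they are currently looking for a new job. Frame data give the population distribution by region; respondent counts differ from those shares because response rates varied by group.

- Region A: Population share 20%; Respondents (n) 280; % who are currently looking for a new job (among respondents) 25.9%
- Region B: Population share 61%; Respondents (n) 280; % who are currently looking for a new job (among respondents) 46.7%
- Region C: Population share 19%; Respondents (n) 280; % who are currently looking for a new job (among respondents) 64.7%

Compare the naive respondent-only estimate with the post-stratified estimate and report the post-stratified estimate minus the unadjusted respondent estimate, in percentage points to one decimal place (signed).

Unadjusted (pooled respondent) estimate weights by respondent counts:
  (280/840)×25.9 + (280/840)×46.7 + (280/840)×64.7 = 45.7667%
Reweighting by population region shares:
  0.2×25.9 + 0.61×46.7 + 0.19×64.7 = 45.96%
Difference = 45.96 − 45.7667 = 0.1933 pp.

+0.2 percentage points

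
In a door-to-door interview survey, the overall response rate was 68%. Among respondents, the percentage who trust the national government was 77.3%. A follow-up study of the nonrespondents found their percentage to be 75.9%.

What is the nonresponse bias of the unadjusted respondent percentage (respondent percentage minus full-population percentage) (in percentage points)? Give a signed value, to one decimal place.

+0.4 percentage points

Nonresponse fraction = 1 − 0.68 = 0.32.
Bias = (nonresponse fraction) × (respondent percentage − nonrespondent percentage)
     = 0.32 × (77.3 − 75.9) = 0.32 × 1.4 = 0.448.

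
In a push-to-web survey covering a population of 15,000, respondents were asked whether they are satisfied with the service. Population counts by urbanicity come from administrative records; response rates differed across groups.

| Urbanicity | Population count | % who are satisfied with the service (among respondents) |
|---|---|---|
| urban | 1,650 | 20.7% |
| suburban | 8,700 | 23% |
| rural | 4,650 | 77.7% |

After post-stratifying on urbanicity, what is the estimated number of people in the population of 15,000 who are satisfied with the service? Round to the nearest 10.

5,960

Each cell contributes its population count × the respondent rate:
  urban: 1,650 × 20.7% = 341.55
  suburban: 8,700 × 23% = 2001
  rural: 4,650 × 77.7% = 3613.05
Estimated total = 5955.6 → 5,960.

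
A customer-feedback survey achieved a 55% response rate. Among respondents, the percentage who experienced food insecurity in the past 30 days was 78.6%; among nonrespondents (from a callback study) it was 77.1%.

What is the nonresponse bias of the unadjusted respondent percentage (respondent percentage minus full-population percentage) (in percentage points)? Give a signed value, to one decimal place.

Nonresponse fraction = 1 − 0.55 = 0.45.
Bias = (nonresponse fraction) × (respondent percentage − nonrespondent percentage)
     = 0.45 × (78.6 − 77.1) = 0.45 × 1.5 = 0.675.

+0.7 percentage points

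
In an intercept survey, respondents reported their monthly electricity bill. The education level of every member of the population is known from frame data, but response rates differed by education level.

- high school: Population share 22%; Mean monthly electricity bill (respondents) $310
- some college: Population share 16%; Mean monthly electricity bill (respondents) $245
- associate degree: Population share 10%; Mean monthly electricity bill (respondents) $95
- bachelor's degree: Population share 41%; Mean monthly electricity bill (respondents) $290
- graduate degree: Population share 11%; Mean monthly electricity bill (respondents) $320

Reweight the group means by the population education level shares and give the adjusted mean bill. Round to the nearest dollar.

Weight each group's respondent value by its population share:
  high school: 0.22 × 310 = 68.2
  some college: 0.16 × 245 = 39.2
  associate degree: 0.1 × 95 = 9.5
  bachelor's degree: 0.41 × 290 = 118.9
  graduate degree: 0.11 × 320 = 35.2
Post-stratified estimate = 271 → $271.

$271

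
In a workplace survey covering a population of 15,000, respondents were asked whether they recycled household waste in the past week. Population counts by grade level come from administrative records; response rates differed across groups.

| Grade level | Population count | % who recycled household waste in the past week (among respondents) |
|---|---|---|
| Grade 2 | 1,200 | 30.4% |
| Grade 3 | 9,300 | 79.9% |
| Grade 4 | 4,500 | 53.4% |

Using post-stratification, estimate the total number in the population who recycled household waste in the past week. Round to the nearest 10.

10,200

Apply each group's respondent rate to its population count:
  Grade 2: 1,200 × 30.4% = 364.8
  Grade 3: 9,300 × 79.9% = 7430.7
  Grade 4: 4,500 × 53.4% = 2403
Estimated total = 10198.5 → 10,200.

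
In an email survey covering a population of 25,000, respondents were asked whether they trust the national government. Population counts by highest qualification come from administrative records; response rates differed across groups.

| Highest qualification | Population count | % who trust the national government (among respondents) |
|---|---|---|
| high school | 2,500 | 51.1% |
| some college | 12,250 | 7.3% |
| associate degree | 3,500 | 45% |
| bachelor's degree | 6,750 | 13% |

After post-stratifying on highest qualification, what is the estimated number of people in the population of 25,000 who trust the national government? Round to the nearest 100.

4,600

Estimated count per cell = population count × respondent percentage:
  high school: 2,500 × 51.1% = 1277.5
  some college: 12,250 × 7.3% = 894.25
  associate degree: 3,500 × 45% = 1575
  bachelor's degree: 6,750 × 13% = 877.5
Estimated total = 4624.25 → 4,600.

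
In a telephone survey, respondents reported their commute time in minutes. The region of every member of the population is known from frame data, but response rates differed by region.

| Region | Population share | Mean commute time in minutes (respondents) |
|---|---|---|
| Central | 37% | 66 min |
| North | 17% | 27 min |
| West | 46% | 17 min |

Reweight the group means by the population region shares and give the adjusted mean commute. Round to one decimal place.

36.8

Reweight to the known region distribution:
  Central: 0.37 × 66 = 24.42
  North: 0.17 × 27 = 4.59
  West: 0.46 × 17 = 7.82
Post-stratified estimate = 36.83 → 36.8.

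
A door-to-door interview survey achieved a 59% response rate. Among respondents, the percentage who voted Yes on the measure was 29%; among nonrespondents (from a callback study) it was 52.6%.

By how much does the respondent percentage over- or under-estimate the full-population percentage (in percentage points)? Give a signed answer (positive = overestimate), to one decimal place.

-9.7 percentage points

Nonresponse fraction = 1 − 0.59 = 0.41.
Bias = (nonresponse fraction) × (respondent percentage − nonrespondent percentage)
     = 0.41 × (29 − 52.6) = 0.41 × -23.6 = -9.676.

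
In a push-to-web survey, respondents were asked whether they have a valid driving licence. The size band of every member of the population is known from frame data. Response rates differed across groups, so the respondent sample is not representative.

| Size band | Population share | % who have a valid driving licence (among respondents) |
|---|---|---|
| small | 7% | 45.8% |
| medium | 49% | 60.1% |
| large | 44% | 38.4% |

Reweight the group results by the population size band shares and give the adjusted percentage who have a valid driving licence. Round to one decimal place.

Reweight to the known size band distribution:
  small: 0.07 × 45.8 = 3.206
  medium: 0.49 × 60.1 = 29.449
  large: 0.44 × 38.4 = 16.896
Post-stratified estimate = 49.551 → 49.6%.

49.6%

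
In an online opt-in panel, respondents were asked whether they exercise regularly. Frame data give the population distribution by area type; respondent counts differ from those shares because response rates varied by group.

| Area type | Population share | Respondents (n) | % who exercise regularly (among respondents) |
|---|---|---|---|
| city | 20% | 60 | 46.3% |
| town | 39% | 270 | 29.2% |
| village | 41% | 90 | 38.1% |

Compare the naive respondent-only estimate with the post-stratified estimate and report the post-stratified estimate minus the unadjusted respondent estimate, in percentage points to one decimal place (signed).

Naive respondent-only estimate (weights = respondent counts):
  (60/420)×46.3 + (270/420)×29.2 + (90/420)×38.1 = 33.55%
Post-stratifying to population shares instead:
  0.2×46.3 + 0.39×29.2 + 0.41×38.1 = 36.269%
Difference = 36.269 − 33.55 = 2.719 pp.

+2.7 percentage points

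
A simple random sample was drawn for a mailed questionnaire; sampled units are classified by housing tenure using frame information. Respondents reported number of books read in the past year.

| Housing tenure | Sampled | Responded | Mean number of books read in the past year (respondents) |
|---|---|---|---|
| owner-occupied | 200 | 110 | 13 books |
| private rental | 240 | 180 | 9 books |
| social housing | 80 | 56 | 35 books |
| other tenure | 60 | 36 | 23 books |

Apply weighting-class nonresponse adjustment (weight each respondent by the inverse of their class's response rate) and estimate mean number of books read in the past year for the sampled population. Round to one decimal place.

15.4

Response rates by class: owner-occupied 110/200 = 55%, private rental 180/240 = 75%, social housing 56/80 = 70%, other tenure 36/60 = 60%.
With weight = n_sampled/n_responded per class, the weighted class total is n_sampled:
  owner-occupied: 200 × 13 = 2600
  private rental: 240 × 9 = 2160
  social housing: 80 × 35 = 2800
  other tenure: 60 × 23 = 1380
Adjusted estimate = 8940 / 580 = 15.4138 → 15.4.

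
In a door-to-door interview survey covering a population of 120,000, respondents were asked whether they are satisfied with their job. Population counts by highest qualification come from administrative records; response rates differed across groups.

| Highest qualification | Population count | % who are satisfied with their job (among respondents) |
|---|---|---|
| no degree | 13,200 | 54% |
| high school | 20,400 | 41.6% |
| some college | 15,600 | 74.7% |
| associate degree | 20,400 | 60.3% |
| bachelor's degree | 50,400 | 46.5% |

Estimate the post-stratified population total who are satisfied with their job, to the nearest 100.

63,000

Apply each group's respondent rate to its population count:
  no degree: 13,200 × 54% = 7128
  high school: 20,400 × 41.6% = 8486.4
  some college: 15,600 × 74.7% = 11653.2
  associate degree: 20,400 × 60.3% = 12301.2
  bachelor's degree: 50,400 × 46.5% = 23,436
Estimated total = 63004.8 → 63,000.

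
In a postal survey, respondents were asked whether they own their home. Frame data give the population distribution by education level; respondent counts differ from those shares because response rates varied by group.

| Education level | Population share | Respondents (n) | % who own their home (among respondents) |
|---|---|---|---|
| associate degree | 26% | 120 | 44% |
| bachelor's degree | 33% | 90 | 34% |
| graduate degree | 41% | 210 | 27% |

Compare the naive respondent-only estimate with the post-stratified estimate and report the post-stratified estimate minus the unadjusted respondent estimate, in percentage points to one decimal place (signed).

+0.4 percentage points

Naive respondent-only estimate (weights = respondent counts):
  (120/420)×44 + (90/420)×34 + (210/420)×27 = 33.3571%
Post-stratified estimate weights by population shares:
  0.26×44 + 0.33×34 + 0.41×27 = 33.73%
Difference = 33.73 − 33.3571 = 0.3729 pp.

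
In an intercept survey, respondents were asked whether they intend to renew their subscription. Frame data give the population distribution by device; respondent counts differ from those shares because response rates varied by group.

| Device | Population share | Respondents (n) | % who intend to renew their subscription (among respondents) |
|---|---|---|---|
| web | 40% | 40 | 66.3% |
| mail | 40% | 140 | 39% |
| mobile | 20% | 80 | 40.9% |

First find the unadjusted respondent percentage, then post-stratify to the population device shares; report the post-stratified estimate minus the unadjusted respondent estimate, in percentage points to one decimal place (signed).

Without adjustment, the pooled respondent share is:
  (40/260)×66.3 + (140/260)×39 + (80/260)×40.9 = 43.7846%
Post-stratifying to population shares instead:
  0.4×66.3 + 0.4×39 + 0.2×40.9 = 50.3%
Difference = 50.3 − 43.7846 = 6.5154 pp.

+6.5 percentage points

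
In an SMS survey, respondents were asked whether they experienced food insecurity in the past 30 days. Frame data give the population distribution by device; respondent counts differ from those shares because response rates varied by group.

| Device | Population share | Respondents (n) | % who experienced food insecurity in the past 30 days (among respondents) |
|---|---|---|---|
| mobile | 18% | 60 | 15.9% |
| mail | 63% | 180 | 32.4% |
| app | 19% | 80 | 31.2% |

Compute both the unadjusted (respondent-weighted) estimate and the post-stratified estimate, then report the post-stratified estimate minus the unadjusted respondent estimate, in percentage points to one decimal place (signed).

Unadjusted (pooled respondent) estimate weights by respondent counts:
  (60/320)×15.9 + (180/320)×32.4 + (80/320)×31.2 = 29.0063%
Post-stratified estimate weights by population shares:
  0.18×15.9 + 0.63×32.4 + 0.19×31.2 = 29.202%
Difference = 29.202 − 29.0063 = 0.1957 pp.

+0.2 percentage points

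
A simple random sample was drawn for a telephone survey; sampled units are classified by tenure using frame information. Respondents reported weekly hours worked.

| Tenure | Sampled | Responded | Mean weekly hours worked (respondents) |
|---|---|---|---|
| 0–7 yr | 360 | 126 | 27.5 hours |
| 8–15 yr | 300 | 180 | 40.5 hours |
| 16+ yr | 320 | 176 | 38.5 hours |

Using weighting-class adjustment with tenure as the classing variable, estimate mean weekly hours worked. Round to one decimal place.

35.1

Response rates by class: 0–7 yr 126/360 = 35%, 8–15 yr 180/300 = 60%, 16+ yr 176/320 = 55%.
With weight = n_sampled/n_responded per class, the weighted class total is n_sampled:
  0–7 yr: 360 × 27.5 = 9900
  8–15 yr: 300 × 40.5 = 12,150
  16+ yr: 320 × 38.5 = 12,320
Adjusted estimate = 34,370 / 980 = 35.0714 → 35.1.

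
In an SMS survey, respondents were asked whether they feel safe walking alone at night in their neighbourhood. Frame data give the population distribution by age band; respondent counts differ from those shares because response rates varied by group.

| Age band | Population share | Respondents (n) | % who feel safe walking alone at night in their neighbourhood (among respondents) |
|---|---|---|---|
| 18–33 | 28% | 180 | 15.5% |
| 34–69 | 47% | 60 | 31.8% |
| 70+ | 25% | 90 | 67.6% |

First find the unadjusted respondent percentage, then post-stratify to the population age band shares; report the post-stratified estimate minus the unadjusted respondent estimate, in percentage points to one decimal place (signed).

Without adjustment, the pooled respondent share is:
  (180/330)×15.5 + (60/330)×31.8 + (90/330)×67.6 = 32.6727%
Post-stratifying to population shares instead:
  0.28×15.5 + 0.47×31.8 + 0.25×67.6 = 36.186%
Difference = 36.186 − 32.6727 = 3.5133 pp.

+3.5 percentage points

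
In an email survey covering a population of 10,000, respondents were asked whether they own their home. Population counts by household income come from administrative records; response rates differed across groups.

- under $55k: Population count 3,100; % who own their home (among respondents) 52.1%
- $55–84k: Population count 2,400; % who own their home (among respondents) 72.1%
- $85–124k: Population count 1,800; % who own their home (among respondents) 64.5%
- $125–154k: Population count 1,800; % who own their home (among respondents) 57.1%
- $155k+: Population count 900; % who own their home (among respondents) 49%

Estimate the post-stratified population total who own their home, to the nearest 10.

5,980

Estimated count per cell = population count × respondent percentage:
  under $55k: 3,100 × 52.1% = 1615.1
  $55–84k: 2,400 × 72.1% = 1730.4
  $85–124k: 1,800 × 64.5% = 1161
  $125–154k: 1,800 × 57.1% = 1027.8
  $155k+: 900 × 49% = 441
Estimated total = 5975.3 → 5,980.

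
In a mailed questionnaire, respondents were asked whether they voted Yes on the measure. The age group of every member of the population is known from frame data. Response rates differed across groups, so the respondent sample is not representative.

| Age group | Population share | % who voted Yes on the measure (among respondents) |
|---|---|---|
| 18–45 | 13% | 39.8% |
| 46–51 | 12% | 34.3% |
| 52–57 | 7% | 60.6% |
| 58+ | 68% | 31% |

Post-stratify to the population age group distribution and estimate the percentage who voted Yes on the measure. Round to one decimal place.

Each cell contributes population-share × respondent value:
  18–45: 0.13 × 39.8 = 5.174
  46–51: 0.12 × 34.3 = 4.116
  52–57: 0.07 × 60.6 = 4.242
  58+: 0.68 × 31 = 21.08
Post-stratified estimate = 34.612 → 34.6%.

34.6%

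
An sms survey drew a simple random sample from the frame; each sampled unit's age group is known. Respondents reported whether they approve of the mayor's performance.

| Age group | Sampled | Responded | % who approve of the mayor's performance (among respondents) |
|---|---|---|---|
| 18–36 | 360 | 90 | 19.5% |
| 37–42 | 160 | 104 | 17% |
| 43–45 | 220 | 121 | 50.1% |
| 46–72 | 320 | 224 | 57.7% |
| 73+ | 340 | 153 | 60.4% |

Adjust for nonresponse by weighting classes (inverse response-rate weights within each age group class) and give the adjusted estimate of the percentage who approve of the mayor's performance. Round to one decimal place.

Response rates by class: 18–36 90/360 = 25%, 37–42 104/160 = 65%, 43–45 121/220 = 55%, 46–72 224/320 = 70%, 73+ 153/340 = 45%.
Weighting each respondent by the inverse class response rate inflates each class back to its sampled size, so the class weight is n_sampled:
  18–36: 360 × 19.5 = 7020
  37–42: 160 × 17 = 2720
  43–45: 220 × 50.1 = 11,022
  46–72: 320 × 57.7 = 18,464
  73+: 340 × 60.4 = 20,536
Adjusted estimate = 59,762 / 1,400 = 42.6871 → 42.7%.

42.7%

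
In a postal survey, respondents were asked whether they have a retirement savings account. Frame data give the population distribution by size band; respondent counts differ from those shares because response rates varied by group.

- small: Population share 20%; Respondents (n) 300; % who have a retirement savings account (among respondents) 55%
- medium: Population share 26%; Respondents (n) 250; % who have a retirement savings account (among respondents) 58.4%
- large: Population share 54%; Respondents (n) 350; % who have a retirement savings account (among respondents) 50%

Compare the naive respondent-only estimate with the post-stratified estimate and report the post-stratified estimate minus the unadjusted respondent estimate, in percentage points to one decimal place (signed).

Naive respondent-only estimate (weights = respondent counts):
  (300/900)×55 + (250/900)×58.4 + (350/900)×50 = 54%
Post-stratified estimate weights by population shares:
  0.2×55 + 0.26×58.4 + 0.54×50 = 53.184%
Difference = 53.184 − 54 = -0.816 pp.

-0.8 percentage points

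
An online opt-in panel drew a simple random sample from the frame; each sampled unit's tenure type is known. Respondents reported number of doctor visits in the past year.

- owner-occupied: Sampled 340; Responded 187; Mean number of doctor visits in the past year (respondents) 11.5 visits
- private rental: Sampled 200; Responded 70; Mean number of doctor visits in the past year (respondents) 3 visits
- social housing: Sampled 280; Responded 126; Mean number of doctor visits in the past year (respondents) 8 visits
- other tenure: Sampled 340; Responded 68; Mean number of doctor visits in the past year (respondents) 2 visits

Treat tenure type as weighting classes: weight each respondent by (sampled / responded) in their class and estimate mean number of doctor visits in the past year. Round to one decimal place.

Response rates by class: owner-occupied 187/340 = 55%, private rental 70/200 = 35%, social housing 126/280 = 45%, other tenure 68/340 = 20%.
Weighting each respondent by the inverse class response rate inflates each class back to its sampled size, so the class weight is n_sampled:
  owner-occupied: 340 × 11.5 = 3910
  private rental: 200 × 3 = 600
  social housing: 280 × 8 = 2240
  other tenure: 340 × 2 = 680
Adjusted estimate = 7430 / 1,160 = 6.40517 → 6.4.

6.4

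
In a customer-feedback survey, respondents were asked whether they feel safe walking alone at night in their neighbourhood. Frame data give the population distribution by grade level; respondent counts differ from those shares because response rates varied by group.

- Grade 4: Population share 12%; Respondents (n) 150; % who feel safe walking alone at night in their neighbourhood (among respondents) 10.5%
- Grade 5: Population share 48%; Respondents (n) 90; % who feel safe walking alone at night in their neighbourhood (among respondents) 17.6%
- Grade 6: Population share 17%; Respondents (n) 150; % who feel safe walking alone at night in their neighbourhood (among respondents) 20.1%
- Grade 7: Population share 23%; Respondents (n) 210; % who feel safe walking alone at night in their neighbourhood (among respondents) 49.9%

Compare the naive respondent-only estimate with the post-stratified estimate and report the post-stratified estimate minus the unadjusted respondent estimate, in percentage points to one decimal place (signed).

-3.2 percentage points

Unadjusted (pooled respondent) estimate weights by respondent counts:
  (150/600)×10.5 + (90/600)×17.6 + (150/600)×20.1 + (210/600)×49.9 = 27.755%
Reweighting by population grade level shares:
  0.12×10.5 + 0.48×17.6 + 0.17×20.1 + 0.23×49.9 = 24.602%
Difference = 24.602 − 27.755 = -3.153 pp.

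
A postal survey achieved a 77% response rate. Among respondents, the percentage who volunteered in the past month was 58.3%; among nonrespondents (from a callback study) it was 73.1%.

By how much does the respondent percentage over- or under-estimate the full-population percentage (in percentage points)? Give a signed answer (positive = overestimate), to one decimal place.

-3.4 percentage points

Nonresponse fraction = 1 − 0.77 = 0.23.
Bias = (nonresponse fraction) × (respondent percentage − nonrespondent percentage)
     = 0.23 × (58.3 − 73.1) = 0.23 × -14.8 = -3.404.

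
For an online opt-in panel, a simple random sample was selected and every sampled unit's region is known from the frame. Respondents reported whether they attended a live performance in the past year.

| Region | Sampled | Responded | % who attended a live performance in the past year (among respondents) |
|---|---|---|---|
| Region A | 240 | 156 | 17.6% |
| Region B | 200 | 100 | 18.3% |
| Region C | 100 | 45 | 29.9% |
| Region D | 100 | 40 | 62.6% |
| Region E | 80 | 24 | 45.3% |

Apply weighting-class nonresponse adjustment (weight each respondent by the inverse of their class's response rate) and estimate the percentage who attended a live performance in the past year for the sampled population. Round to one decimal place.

Class response rates: Region A 156/240 = 65%, Region B 100/200 = 50%, Region C 45/100 = 45%, Region D 40/100 = 40%, Region E 24/80 = 30%.
Each respondent's weight = sampled/responded in their class; summing within a class gives n_sampled, so:
  Region A: 240 × 17.6 = 4224
  Region B: 200 × 18.3 = 3660
  Region C: 100 × 29.9 = 2990
  Region D: 100 × 62.6 = 6260
  Region E: 80 × 45.3 = 3624
Adjusted estimate = 20,758 / 720 = 28.8306 → 28.8%.

28.8%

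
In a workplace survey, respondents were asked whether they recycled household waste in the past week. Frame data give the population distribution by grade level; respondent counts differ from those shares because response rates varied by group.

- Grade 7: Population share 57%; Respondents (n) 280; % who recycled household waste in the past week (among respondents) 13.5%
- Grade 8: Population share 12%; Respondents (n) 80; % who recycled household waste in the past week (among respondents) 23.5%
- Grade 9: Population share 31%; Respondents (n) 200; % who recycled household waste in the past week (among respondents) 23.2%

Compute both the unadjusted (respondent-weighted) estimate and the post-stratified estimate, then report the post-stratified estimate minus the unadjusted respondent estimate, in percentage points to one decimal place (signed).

-0.7 percentage points

Naive respondent-only estimate (weights = respondent counts):
  (280/560)×13.5 + (80/560)×23.5 + (200/560)×23.2 = 18.3929%
Post-stratifying to population shares instead:
  0.57×13.5 + 0.12×23.5 + 0.31×23.2 = 17.707%
Difference = 17.707 − 18.3929 = -0.6859 pp.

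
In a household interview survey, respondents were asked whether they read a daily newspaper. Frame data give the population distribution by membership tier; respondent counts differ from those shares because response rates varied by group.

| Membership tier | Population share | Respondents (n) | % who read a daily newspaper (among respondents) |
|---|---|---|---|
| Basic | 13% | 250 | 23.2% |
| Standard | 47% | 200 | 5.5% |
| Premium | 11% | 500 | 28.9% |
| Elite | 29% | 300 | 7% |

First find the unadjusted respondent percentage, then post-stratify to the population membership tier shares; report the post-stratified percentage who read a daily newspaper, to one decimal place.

Without adjustment, the pooled respondent share is:
  (250/1250)×23.2 + (200/1250)×5.5 + (500/1250)×28.9 + (300/1250)×7 = 18.76%
Reweighting by population membership tier shares:
  0.13×23.2 + 0.47×5.5 + 0.11×28.9 + 0.29×7 = 10.81%

10.8%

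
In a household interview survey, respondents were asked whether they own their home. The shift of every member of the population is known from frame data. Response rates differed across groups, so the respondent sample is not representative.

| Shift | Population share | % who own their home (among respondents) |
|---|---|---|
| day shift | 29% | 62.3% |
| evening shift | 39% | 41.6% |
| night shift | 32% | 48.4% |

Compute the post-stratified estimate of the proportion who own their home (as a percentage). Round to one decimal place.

Post-stratification weights by population share, not respondent share:
  day shift: 0.29 × 62.3 = 18.067
  evening shift: 0.39 × 41.6 = 16.224
  night shift: 0.32 × 48.4 = 15.488
Post-stratified estimate = 49.779 → 49.8%.

49.8%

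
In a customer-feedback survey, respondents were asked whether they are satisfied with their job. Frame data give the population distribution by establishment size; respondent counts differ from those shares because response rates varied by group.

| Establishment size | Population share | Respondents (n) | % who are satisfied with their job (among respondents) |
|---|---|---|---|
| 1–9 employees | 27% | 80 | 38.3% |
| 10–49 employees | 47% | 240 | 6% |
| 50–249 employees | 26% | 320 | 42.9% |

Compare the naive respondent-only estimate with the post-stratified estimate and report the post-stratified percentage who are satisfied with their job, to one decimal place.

24.3%

Unadjusted (pooled respondent) estimate weights by respondent counts:
  (80/640)×38.3 + (240/640)×6 + (320/640)×42.9 = 28.4875%
Post-stratified estimate weights by population shares:
  0.27×38.3 + 0.47×6 + 0.26×42.9 = 24.315%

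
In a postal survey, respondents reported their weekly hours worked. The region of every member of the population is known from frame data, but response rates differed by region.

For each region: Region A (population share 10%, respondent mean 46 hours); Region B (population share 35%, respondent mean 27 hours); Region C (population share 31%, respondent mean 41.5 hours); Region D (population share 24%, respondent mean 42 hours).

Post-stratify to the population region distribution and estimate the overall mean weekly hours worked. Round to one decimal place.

37.0

Reweight to the known region distribution:
  Region A: 0.1 × 46 = 4.6
  Region B: 0.35 × 27 = 9.45
  Region C: 0.31 × 41.5 = 12.865
  Region D: 0.24 × 42 = 10.08
Post-stratified estimate = 36.995 → 37.0.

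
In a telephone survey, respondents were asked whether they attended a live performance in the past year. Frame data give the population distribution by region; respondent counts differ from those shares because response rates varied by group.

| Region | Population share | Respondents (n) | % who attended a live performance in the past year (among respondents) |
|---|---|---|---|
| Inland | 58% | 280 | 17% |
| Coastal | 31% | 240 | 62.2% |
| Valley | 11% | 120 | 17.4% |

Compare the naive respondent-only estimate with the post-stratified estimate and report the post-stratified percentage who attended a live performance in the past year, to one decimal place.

31.1%

Without adjustment, the pooled respondent share is:
  (280/640)×17 + (240/640)×62.2 + (120/640)×17.4 = 34.025%
Reweighting by population region shares:
  0.58×17 + 0.31×62.2 + 0.11×17.4 = 31.056%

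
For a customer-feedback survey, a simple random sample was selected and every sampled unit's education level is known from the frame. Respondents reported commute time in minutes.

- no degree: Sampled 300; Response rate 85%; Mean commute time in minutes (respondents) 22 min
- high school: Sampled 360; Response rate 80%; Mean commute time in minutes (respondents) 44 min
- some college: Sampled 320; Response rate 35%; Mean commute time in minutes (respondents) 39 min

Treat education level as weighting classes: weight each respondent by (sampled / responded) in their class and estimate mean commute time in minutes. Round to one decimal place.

35.6

With weight = n_sampled/n_responded per class, the weighted class total is n_sampled:
  no degree: 300 × 22 = 6600
  high school: 360 × 44 = 15,840
  some college: 320 × 39 = 12,480
Adjusted estimate = 34,920 / 980 = 35.6327 → 35.6.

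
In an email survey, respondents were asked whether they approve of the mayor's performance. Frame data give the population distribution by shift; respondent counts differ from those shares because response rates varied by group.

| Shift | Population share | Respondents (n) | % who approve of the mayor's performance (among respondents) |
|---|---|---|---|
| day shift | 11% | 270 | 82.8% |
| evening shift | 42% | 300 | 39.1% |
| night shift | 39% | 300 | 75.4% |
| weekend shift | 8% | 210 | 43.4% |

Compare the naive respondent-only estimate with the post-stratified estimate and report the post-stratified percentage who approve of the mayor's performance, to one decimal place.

Unadjusted (pooled respondent) estimate weights by respondent counts:
  (270/1080)×82.8 + (300/1080)×39.1 + (300/1080)×75.4 + (210/1080)×43.4 = 60.9444%
Post-stratifying to population shares instead:
  0.11×82.8 + 0.42×39.1 + 0.39×75.4 + 0.08×43.4 = 58.408%

58.4%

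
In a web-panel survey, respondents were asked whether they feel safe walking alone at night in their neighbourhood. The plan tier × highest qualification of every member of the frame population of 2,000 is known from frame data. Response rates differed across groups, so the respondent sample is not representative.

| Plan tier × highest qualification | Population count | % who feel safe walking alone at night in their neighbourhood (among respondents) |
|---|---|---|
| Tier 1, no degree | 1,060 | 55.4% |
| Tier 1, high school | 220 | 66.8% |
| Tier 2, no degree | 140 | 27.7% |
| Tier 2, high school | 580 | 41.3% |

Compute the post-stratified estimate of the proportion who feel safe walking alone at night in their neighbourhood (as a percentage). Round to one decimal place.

50.6%

Weight each group's respondent value by its population share:
  Tier 1, no degree: (1,060/2,000) × 55.4 = 29.362
  Tier 1, high school: (220/2,000) × 66.8 = 7.348
  Tier 2, no degree: (140/2,000) × 27.7 = 1.939
  Tier 2, high school: (580/2,000) × 41.3 = 11.977
Post-stratified estimate = 50.626 → 50.6%.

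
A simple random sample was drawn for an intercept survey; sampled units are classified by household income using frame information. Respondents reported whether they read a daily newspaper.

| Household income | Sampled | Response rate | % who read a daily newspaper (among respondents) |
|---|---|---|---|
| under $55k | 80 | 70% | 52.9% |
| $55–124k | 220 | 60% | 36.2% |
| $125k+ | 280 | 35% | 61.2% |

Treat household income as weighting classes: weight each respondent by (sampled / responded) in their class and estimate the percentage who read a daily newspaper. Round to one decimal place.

50.6%

Weighting each respondent by the inverse class response rate inflates each class back to its sampled size, so the class weight is n_sampled:
  under $55k: 80 × 52.9 = 4232
  $55–124k: 220 × 36.2 = 7964
  $125k+: 280 × 61.2 = 17,136
Adjusted estimate = 29,332 / 580 = 50.5724 → 50.6%.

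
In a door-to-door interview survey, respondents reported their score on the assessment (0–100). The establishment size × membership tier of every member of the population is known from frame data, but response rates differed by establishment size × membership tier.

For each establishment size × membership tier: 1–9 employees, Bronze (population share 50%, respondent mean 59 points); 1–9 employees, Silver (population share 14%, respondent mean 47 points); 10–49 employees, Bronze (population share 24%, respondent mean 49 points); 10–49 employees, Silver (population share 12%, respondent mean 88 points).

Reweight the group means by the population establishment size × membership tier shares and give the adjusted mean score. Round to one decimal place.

58.4

Reweight to the known establishment size × membership tier distribution:
  1–9 employees, Bronze: 0.5 × 59 = 29.5
  1–9 employees, Silver: 0.14 × 47 = 6.58
  10–49 employees, Bronze: 0.24 × 49 = 11.76
  10–49 employees, Silver: 0.12 × 88 = 10.56
Post-stratified estimate = 58.4 → 58.4.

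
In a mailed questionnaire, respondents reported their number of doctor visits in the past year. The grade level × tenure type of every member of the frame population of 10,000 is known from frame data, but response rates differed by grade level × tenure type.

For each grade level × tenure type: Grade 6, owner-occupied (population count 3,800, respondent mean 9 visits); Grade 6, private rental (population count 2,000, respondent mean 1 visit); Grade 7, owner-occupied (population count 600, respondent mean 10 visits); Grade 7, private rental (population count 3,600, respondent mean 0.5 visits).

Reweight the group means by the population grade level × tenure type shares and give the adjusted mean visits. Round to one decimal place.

4.4

Each cell contributes population-share × respondent value:
  Grade 6, owner-occupied: (3,800/10,000) × 9 = 3.42
  Grade 6, private rental: (2,000/10,000) × 1 = 0.2
  Grade 7, owner-occupied: (600/10,000) × 10 = 0.6
  Grade 7, private rental: (3,600/10,000) × 0.5 = 0.18
Post-stratified estimate = 4.4 → 4.4.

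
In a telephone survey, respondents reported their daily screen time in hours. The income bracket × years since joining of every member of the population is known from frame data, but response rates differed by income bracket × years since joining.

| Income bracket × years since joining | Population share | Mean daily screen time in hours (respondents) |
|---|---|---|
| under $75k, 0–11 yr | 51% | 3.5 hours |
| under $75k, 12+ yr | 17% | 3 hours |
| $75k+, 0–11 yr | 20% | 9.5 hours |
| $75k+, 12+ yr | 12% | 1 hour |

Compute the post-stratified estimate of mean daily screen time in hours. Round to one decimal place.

Reweight to the known income bracket × years since joining distribution:
  under $75k, 0–11 yr: 0.51 × 3.5 = 1.785
  under $75k, 12+ yr: 0.17 × 3 = 0.51
  $75k+, 0–11 yr: 0.2 × 9.5 = 1.9
  $75k+, 12+ yr: 0.12 × 1 = 0.12
Post-stratified estimate = 4.315 → 4.3.

4.3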